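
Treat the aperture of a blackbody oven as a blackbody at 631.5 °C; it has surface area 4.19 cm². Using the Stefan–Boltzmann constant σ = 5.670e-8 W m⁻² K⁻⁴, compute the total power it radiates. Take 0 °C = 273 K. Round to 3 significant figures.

T = 631.5 °C + 273 = 904.5 K.
Area A = 4.19 cm² = 4.19×10⁻⁴ m².
P = σAT⁴ = 5.670×10⁻⁸ × 4.19×10⁻⁴ × (904.5)⁴ = 15.9 W.

P ≈ 15.9 W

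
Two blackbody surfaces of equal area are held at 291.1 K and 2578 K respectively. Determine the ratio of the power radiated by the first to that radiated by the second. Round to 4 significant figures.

With equal areas, P₁/P₂ = (T₁/T₂)⁴ = (291.1/2578)⁴ = 1.626×10⁻⁴.

P₁/P₂ ≈ 1.626×10⁻⁴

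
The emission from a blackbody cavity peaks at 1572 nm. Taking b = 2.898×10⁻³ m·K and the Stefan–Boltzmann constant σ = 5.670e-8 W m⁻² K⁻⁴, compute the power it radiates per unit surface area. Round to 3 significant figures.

Wien's law: T = b/λ_max = 2.898×10⁻³/1.572×10⁻⁶ = 1843.51 K.
Then I = σT⁴ = 5.670×10⁻⁸×(1843.51)⁴ = 6.55×10⁵ W/m².

I ≈ 6.55×10⁵ W/m²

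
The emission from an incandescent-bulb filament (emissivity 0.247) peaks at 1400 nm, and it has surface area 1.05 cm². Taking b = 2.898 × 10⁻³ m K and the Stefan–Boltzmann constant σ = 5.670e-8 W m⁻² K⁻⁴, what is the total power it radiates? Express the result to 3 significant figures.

P ≈ 27.0 W

Wien's law: T = b/λ_max = 2.898×10⁻³/1.400×10⁻⁶ = 2070.00 K.
Area A = 1.05 cm² = 1.05×10⁻⁴ m².
Then P = εσAT⁴ = 0.247×5.670×10⁻⁸×1.05×10⁻⁴×(2070.00)⁴ = 27.0 W.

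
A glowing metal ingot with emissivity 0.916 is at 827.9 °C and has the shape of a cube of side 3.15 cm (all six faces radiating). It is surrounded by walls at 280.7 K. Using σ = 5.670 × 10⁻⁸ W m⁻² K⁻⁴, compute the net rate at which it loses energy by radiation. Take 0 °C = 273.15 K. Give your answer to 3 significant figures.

Net loss ≈ 453 W

T = 827.9 °C + 273.15 = 1101.05 K.
Area A = 6s² = 6×(0.0315 m)² = 5.9535×10⁻³ m².
Net radiated power P_net = εσA(T⁴ − T₀⁴) = 0.916×5.670×10⁻⁸×5.9535×10⁻³×(1101.05⁴ − 280.7⁴).
T⁴ − T₀⁴ = 1.46970×10¹² − 6.20826×10⁹ = 1.46349×10¹² K⁴, so P_net = 453 W.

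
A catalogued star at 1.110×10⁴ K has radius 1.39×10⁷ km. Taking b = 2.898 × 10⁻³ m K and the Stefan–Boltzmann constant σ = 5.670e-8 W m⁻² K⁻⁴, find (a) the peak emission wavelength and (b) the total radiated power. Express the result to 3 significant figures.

(a) λ_max = b/T = 2.898×10⁻³/1.110×10⁴ = 2.611×10⁻⁷ m = 261 nm.
Surface area A = 4πR² = 4π(1.39×10¹⁰ m)² = 2.42795×10²¹ m².
(b) P = σAT⁴ = 5.670×10⁻⁸×2.42795×10²¹×(1.110×10⁴)⁴ = 2.09×10³⁰ W.

λ_max ≈ 261 nm; P ≈ 2.09×10³⁰ W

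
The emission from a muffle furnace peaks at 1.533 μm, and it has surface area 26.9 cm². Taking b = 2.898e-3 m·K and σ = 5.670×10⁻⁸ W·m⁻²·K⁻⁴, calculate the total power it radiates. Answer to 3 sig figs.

Wien's law: T = b/λ_max = 2.898×10⁻³/1.533×10⁻⁶ = 1890.41 K.
Area A = 26.9 cm² = 2.69×10⁻³ m².
Then P = σAT⁴ = 5.670×10⁻⁸×2.69×10⁻³×(1890.41)⁴ = 1.95×10³ W.

P ≈ 1.95×10³ W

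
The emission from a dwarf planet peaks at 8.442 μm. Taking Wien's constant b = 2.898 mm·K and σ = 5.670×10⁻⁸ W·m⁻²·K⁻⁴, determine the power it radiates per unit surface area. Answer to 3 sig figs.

I ≈ 787 W/m²

Wien's law: T = b/λ_max = 2.898×10⁻³/8.442×10⁻⁶ = 343.284 K.
Then I = σT⁴ = 5.670×10⁻⁸×(343.284)⁴ = 787 W/m².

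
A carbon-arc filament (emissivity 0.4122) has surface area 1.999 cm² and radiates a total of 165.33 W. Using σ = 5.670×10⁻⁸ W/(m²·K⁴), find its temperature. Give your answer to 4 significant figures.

T ≈ 2439 K

Area A = 1.999 cm² = 1.999×10⁻⁴ m².
P = εσAT⁴ ⇒ T = (P/(εσA))^(1/4) = (165.33/(0.4122×5.670×10⁻⁸×1.999×10⁻⁴))^(1/4) = 2439 K.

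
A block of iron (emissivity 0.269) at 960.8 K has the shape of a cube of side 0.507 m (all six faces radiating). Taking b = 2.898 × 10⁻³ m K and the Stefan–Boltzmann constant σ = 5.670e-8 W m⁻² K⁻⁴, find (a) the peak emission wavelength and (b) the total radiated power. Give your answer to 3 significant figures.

(a) λ_max = b/T = 2.898×10⁻³/960.8 = 3.016×10⁻⁶ m = 3.02 μm.
Area A = 6s² = 6×(0.507 m)² = 1.54229 m².
(b) P = εσAT⁴ = 0.269×5.670×10⁻⁸×1.54229×(960.8)⁴ = 2.00×10⁴ W.

λ_max ≈ 3.02 μm; P ≈ 2.00×10⁴ W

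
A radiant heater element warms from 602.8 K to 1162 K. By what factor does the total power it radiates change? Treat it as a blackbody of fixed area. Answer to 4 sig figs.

P ∝ T⁴, so P₂/P₁ = (T₂/T₁)⁴ = (1162/602.8)⁴ = (1.92767)⁴ = 13.81.

P₂/P₁ ≈ 13.81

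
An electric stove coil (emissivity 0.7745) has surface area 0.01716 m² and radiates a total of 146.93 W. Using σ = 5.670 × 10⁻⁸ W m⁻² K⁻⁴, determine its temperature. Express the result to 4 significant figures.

Area A = 0.01716 m².
P = εσAT⁴ ⇒ T = (P/(εσA))^(1/4) = (146.93/(0.7745×5.670×10⁻⁸×0.01716))^(1/4) = 664.5 K.

T ≈ 664.5 K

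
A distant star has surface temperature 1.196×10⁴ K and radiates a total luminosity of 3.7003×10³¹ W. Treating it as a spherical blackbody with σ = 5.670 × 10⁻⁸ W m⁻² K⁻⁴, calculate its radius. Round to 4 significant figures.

L = 4πR²σT⁴ ⇒ R = √(L/(4πσT⁴)).
σT⁴ = 1.16013×10⁹ W/m², so R = √(3.7003×10³¹/(4π×1.16013×10⁹)) = 5.038×10¹⁰ m.

R ≈ 5.038×10¹⁰ m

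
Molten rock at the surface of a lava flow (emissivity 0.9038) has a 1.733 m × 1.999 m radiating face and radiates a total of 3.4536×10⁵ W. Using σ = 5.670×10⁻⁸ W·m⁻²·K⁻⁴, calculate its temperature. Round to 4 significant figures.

Area A = 1.733 × 1.999 = 3.46427 m².
P = εσAT⁴ ⇒ T = (P/(εσA))^(1/4) = (3.4536×10⁵/(0.9038×5.670×10⁻⁸×3.46427))^(1/4) = 1181 K.

T ≈ 1181 K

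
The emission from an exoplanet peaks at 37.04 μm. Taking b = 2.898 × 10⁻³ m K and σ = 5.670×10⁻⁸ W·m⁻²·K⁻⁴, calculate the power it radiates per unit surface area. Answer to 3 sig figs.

I ≈ 2.12 W/m²

Wien's law: T = b/λ_max = 2.898×10⁻³/3.704×10⁻⁵ = 78.2397 K.
Then I = σT⁴ = 5.670×10⁻⁸×(78.2397)⁴ = 2.12 W/m².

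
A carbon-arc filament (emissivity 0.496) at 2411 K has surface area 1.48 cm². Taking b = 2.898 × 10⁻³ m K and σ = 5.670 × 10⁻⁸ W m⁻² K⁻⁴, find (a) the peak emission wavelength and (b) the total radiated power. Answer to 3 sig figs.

λ_max ≈ 1.20×10³ nm; P ≈ 141 W

(a) λ_max = b/T = 2.898×10⁻³/2411 = 1.202×10⁻⁶ m = 1.20×10³ nm.
Area A = 1.48 cm² = 1.48×10⁻⁴ m².
(b) P = εσAT⁴ = 0.496×5.670×10⁻⁸×1.48×10⁻⁴×(2411)⁴ = 141 W.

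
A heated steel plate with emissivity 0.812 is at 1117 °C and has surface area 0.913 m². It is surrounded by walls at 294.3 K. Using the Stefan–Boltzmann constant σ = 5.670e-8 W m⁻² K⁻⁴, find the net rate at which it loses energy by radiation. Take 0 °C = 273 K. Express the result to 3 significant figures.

Net loss ≈ 1.57×10⁵ W

T = 1117 °C + 273 = 1390 K.
Area A = 0.913 m².
Net radiated power P_net = εσA(T⁴ − T₀⁴) = 0.812×5.670×10⁻⁸×0.913×(1390⁴ − 294.3⁴).
T⁴ − T₀⁴ = 3.73301×10¹² − 7.50172×10⁹ = 3.72551×10¹² K⁴, so P_net = 1.57×10⁵ W.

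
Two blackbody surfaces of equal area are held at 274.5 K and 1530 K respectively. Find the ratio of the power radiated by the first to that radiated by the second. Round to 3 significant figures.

P₁/P₂ ≈ 1.04×10⁻³

With equal areas, P₁/P₂ = (T₁/T₂)⁴ = (274.5/1530)⁴ = 1.04×10⁻³.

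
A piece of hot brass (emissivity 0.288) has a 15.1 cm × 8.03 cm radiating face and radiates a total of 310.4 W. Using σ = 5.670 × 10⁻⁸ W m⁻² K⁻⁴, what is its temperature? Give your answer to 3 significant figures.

T ≈ 1.12×10³ K

Area A = 0.151 × 0.0803 = 0.0121253 m².
P = εσAT⁴ ⇒ T = (P/(εσA))^(1/4) = (310.4/(0.288×5.670×10⁻⁸×0.0121253))^(1/4) = 1.12×10³ K.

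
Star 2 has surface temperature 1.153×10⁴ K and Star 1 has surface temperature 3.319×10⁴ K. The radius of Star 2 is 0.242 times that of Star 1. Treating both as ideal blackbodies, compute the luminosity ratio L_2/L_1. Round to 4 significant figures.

L ∝ R²T⁴, so L_2/L_1 = (R_2/R_1)²(T_2/T_1)⁴ = (0.242)² × (1.153×10⁴/3.319×10⁴)⁴ = 0.058564 × 0.0145643 = 8.529×10⁻⁴.

L_2/L_1 ≈ 8.529×10⁻⁴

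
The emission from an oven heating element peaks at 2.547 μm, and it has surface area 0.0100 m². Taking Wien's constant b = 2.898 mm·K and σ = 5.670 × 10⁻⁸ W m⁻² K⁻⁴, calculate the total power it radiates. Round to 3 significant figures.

P ≈ 950 W

Wien's law: T = b/λ_max = 2.898×10⁻³/2.547×10⁻⁶ = 1137.81 K.
Area A = 0.0100 m².
Then P = σAT⁴ = 5.670×10⁻⁸×0.0100×(1137.81)⁴ = 950 W.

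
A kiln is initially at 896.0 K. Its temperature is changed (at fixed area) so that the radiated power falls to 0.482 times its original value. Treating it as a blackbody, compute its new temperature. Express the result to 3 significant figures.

T₂ ≈ 747 K

P ∝ T⁴, so T₂/T₁ = (P₂/P₁)^(1/4) = (0.482)^(1/4) = 0.833224.
T₂ = 896.0 × 0.833224 = 747 K.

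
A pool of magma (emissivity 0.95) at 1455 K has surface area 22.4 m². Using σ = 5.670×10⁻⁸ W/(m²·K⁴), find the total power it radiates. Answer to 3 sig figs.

P ≈ 5.41×10⁶ W

Area A = 22.4 m².
P = εσAT⁴ = 0.95 × 5.670×10⁻⁸ × 22.4 × (1455)⁴ = 5.41×10⁶ W.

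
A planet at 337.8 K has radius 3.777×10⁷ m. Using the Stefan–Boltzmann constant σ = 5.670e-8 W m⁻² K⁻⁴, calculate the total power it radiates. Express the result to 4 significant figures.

Surface area A = 4πR² = 4π(3.777×10⁷ m)² = 1.79268×10¹⁶ m².
P = σAT⁴ = 5.670×10⁻⁸ × 1.79268×10¹⁶ × (337.8)⁴ = 1.324×10¹⁹ W.

P ≈ 1.324×10¹⁹ W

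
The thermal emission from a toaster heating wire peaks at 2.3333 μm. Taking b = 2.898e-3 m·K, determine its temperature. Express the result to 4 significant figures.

T ≈ 1242 K

Wien's law gives T = b/λ_max = (2.898×10⁻³ m·K)/(2.3333×10⁻⁶ m) = 1242 K.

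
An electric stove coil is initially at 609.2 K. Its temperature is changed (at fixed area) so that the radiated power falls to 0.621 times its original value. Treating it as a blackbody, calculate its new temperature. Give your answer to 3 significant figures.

P ∝ T⁴, so T₂/T₁ = (P₂/P₁)^(1/4) = (0.621)^(1/4) = 0.887714.
T₂ = 609.2 × 0.887714 = 541 K.

T₂ ≈ 541 K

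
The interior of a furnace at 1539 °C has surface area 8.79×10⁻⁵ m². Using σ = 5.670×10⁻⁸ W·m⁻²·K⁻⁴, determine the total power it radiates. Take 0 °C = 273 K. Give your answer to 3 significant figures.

T = 1539 °C + 273 = 1812 K.
Area A = 8.79×10⁻⁵ m².
P = σAT⁴ = 5.670×10⁻⁸ × 8.79×10⁻⁵ × (1812)⁴ = 53.7 W.

P ≈ 53.7 W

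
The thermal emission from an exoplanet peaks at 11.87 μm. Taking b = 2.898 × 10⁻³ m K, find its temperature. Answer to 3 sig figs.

T ≈ 244 K

Wien's law gives T = b/λ_max = (2.898×10⁻³ m·K)/(1.187×10⁻⁵ m) = 244 K.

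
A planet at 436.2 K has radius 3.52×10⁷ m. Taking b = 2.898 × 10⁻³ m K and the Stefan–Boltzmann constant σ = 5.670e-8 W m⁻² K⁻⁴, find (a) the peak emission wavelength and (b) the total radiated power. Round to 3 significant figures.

(a) λ_max = b/T = 2.898×10⁻³/436.2 = 6.644×10⁻⁶ m = 6.64 μm.
Surface area A = 4πR² = 4π(3.52×10⁷ m)² = 1.55702×10¹⁶ m².
(b) P = σAT⁴ = 5.670×10⁻⁸×1.55702×10¹⁶×(436.2)⁴ = 3.20×10¹⁹ W.

λ_max ≈ 6.64 μm; P ≈ 3.20×10¹⁹ W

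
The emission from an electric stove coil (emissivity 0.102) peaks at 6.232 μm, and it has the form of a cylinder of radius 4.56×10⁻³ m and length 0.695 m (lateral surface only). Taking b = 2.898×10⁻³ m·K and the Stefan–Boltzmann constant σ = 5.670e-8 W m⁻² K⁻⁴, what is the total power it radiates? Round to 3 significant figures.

P ≈ 5.39 W

Wien's law: T = b/λ_max = 2.898×10⁻³/6.232×10⁻⁶ = 465.019 K.
Lateral area A = 2πrL = 2π×4.56×10⁻³×0.695 = 0.0199127 m².
Then P = εσAT⁴ = 0.102×5.670×10⁻⁸×0.0199127×(465.019)⁴ = 5.39 W.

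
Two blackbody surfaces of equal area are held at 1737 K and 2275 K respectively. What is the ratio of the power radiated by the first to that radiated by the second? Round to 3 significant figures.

P₁/P₂ ≈ 0.340

With equal areas, P₁/P₂ = (T₁/T₂)⁴ = (1737/2275)⁴ = 0.340.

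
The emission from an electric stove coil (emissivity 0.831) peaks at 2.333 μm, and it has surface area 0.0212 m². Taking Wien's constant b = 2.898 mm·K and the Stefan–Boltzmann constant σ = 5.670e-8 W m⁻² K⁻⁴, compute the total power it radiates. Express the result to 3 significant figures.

Wien's law: T = b/λ_max = 2.898×10⁻³/2.333×10⁻⁶ = 1242.18 K.
Area A = 0.0212 m².
Then P = εσAT⁴ = 0.831×5.670×10⁻⁸×0.0212×(1242.18)⁴ = 2.38×10³ W.

P ≈ 2.38×10³ W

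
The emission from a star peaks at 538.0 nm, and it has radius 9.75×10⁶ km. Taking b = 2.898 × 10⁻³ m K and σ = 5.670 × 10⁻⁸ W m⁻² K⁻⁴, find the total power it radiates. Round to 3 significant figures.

Wien's law: T = b/λ_max = 2.898×10⁻³/5.380×10⁻⁷ = 5386.62 K.
Surface area A = 4πR² = 4π(9.75×10⁹ m)² = 1.19459×10²¹ m².
Then P = σAT⁴ = 5.670×10⁻⁸×1.19459×10²¹×(5386.62)⁴ = 5.70×10²⁸ W.

P ≈ 5.70×10²⁸ W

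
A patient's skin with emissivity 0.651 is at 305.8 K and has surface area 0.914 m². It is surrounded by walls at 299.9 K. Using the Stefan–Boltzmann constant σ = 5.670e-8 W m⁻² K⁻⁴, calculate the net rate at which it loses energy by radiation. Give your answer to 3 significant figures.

Area A = 0.914 m².
Net radiated power P_net = εσA(T⁴ − T₀⁴) = 0.651×5.670×10⁻⁸×0.914×(305.8⁴ − 299.9⁴).
T⁴ − T₀⁴ = 8.74480×10⁹ − 8.08921×10⁹ = 6.55590×10⁸ K⁴, so P_net = 22.1 W.

Net loss ≈ 22.1 W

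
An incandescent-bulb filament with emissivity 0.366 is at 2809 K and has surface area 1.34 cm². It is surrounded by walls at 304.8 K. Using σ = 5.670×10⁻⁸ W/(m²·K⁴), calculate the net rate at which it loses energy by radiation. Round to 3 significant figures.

Net loss ≈ 173 W

Area A = 1.34 cm² = 1.34×10⁻⁴ m².
Net radiated power P_net = εσA(T⁴ − T₀⁴) = 0.366×5.670×10⁻⁸×1.34×10⁻⁴×(2809⁴ − 304.8⁴).
T⁴ − T₀⁴ = 6.22597×10¹³ − 8.63097×10⁹ = 6.22511×10¹³ K⁴, so P_net = 173 W.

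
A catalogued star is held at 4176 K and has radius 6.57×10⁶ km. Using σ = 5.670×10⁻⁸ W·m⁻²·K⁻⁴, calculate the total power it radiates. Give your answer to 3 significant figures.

Surface area A = 4πR² = 4π(6.57×10⁹ m)² = 5.42426×10²⁰ m².
P = σAT⁴ = 5.670×10⁻⁸ × 5.42426×10²⁰ × (4176)⁴ = 9.35×10²⁷ W.

P ≈ 9.35×10²⁷ W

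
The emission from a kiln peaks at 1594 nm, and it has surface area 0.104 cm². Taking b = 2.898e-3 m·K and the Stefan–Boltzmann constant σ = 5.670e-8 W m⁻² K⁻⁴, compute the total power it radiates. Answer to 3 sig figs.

Wien's law: T = b/λ_max = 2.898×10⁻³/1.594×10⁻⁶ = 1818.07 K.
Area A = 0.104 cm² = 1.04×10⁻⁵ m².
Then P = σAT⁴ = 5.670×10⁻⁸×1.04×10⁻⁵×(1818.07)⁴ = 6.44 W.

P ≈ 6.44 W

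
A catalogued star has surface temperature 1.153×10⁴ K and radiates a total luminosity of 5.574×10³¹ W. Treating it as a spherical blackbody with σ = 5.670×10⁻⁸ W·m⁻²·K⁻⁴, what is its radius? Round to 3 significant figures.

R ≈ 6.65×10¹⁰ m

L = 4πR²σT⁴ ⇒ R = √(L/(4πσT⁴)).
σT⁴ = 1.00208×10⁹ W/m², so R = √(5.574×10³¹/(4π×1.00208×10⁹)) = 6.65×10¹⁰ m.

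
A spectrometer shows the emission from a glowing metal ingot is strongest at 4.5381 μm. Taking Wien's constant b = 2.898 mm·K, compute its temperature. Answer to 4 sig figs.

T ≈ 638.6 K

Wien's law gives T = b/λ_max = (2.898×10⁻³ m·K)/(4.5381×10⁻⁶ m) = 638.6 K.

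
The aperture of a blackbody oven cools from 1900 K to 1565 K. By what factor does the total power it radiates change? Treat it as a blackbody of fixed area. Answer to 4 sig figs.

P₂/P₁ ≈ 0.4603

P ∝ T⁴, so P₂/P₁ = (T₂/T₁)⁴ = (1565/1900)⁴ = (0.823684)⁴ = 0.4603.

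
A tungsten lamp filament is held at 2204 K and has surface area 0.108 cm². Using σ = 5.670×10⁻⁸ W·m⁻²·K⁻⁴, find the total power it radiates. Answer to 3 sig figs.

P ≈ 14.4 W

Area A = 0.108 cm² = 1.08×10⁻⁵ m².
P = σAT⁴ = 5.670×10⁻⁸ × 1.08×10⁻⁵ × (2204)⁴ = 14.4 W.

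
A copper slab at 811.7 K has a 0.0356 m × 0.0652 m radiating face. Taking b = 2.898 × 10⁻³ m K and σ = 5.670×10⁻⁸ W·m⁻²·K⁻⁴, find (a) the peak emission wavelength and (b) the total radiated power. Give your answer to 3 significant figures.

(a) λ_max = b/T = 2.898×10⁻³/811.7 = 3.570×10⁻⁶ m = 3.57 μm.
Area A = 0.0356 × 0.0652 = 2.32112×10⁻³ m².
(b) P = σAT⁴ = 5.670×10⁻⁸×2.32112×10⁻³×(811.7)⁴ = 57.1 W.

λ_max ≈ 3.57 μm; P ≈ 57.1 W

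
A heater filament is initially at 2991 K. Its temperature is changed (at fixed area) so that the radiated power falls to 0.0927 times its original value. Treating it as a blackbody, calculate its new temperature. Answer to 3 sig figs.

T₂ ≈ 1.65×10³ K

P ∝ T⁴, so T₂/T₁ = (P₂/P₁)^(1/4) = (0.0927)^(1/4) = 0.551785.
T₂ = 2991 × 0.551785 = 1.65×10³ K.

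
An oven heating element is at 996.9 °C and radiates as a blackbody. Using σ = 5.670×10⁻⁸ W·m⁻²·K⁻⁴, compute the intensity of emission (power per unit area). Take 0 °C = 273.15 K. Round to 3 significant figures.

I ≈ 1.48×10⁵ W/m²

T = 996.9 °C + 273.15 = 1270.05 K.
Stefan–Boltzmann: I = σT⁴ = 5.670×10⁻⁸ × (1270.05)⁴ = 1.48×10⁵ W/m².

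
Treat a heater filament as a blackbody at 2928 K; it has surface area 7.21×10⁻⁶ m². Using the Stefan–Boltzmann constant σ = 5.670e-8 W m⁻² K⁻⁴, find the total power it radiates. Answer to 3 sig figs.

Area A = 7.21×10⁻⁶ m².
P = σAT⁴ = 5.670×10⁻⁸ × 7.21×10⁻⁶ × (2928)⁴ = 30.0 W.

P ≈ 30.0 W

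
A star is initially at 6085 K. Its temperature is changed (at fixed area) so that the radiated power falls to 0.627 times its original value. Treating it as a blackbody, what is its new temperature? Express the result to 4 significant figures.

T₂ ≈ 5415 K

P ∝ T⁴, so T₂/T₁ = (P₂/P₁)^(1/4) = (0.627)^(1/4) = 0.889850.
T₂ = 6085 × 0.889850 = 5415 K.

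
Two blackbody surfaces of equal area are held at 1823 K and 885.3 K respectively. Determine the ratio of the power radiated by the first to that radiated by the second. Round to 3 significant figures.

P₁/P₂ ≈ 18.0

With equal areas, P₁/P₂ = (T₁/T₂)⁴ = (1823/885.3)⁴ = 18.0.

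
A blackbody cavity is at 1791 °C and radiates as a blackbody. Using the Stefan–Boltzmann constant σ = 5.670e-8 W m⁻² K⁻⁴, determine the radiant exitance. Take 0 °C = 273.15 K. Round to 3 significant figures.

T = 1791 °C + 273.15 = 2064.15 K.
Stefan–Boltzmann: I = σT⁴ = 5.670×10⁻⁸ × (2064.15)⁴ = 1.03×10⁶ W/m².

I ≈ 1.03×10⁶ W/m²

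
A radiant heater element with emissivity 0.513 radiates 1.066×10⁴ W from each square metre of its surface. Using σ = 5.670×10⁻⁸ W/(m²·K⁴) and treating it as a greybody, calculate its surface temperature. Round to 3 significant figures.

T ≈ 778 K

I = εσT⁴, so T = (I/εσ)^(1/4) = (1.066×10⁴/(0.513×5.670×10⁻⁸))^(1/4) = 778 K.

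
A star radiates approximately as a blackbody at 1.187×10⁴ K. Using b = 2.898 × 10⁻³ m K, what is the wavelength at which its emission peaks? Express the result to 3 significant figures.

λ_max ≈ 244 nm

Wien's displacement law: λ_max = b/T = (2.898×10⁻³ m·K)/(1.187×10⁴ K) = 2.441×10⁻⁷ m.
That is 244 nm, in the ultraviolet range.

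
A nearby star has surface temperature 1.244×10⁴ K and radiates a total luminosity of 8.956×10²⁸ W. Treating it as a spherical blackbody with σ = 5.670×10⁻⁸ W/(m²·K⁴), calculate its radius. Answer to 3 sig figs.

L = 4πR²σT⁴ ⇒ R = √(L/(4πσT⁴)).
σT⁴ = 1.35789×10⁹ W/m², so R = √(8.956×10²⁸/(4π×1.35789×10⁹)) = 2.29×10⁹ m.

R ≈ 2.29×10⁹ m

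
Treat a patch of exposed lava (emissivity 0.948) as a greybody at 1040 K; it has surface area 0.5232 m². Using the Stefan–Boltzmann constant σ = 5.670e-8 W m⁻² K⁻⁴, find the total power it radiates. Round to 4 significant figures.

Area A = 0.5232 m².
P = εσAT⁴ = 0.948 × 5.670×10⁻⁸ × 0.5232 × (1040)⁴ = 3.290×10⁴ W.

P ≈ 3.290×10⁴ W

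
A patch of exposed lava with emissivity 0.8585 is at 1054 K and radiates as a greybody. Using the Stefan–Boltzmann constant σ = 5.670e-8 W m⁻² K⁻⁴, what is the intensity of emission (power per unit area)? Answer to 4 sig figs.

I ≈ 6.007×10⁴ W/m²

Stefan–Boltzmann: I = εσT⁴ = 0.8585 × 5.670×10⁻⁸ × (1054)⁴ = 6.007×10⁴ W/m².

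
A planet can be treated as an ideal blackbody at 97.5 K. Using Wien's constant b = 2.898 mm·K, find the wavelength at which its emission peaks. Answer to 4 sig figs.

λ_max ≈ 29.72 μm

Wien's displacement law: λ_max = b/T = (2.898×10⁻³ m·K)/(97.5 K) = 2.9723×10⁻⁵ m.
That is 29.72 μm, in the infrared range.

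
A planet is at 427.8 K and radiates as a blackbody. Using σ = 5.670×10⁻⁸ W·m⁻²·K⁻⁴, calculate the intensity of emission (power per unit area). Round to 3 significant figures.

Stefan–Boltzmann: I = σT⁴ = 5.670×10⁻⁸ × (427.8)⁴ = 1.90×10³ W/m².

I ≈ 1.90×10³ W/m²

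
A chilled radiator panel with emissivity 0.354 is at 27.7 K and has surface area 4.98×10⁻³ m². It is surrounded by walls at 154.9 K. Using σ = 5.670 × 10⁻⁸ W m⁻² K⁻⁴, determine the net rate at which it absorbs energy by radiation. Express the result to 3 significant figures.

Net gain ≈ 0.0575 W

Area A = 4.98×10⁻³ m².
Net radiated power P_net = εσA(T⁴ − T₀⁴) = 0.354×5.670×10⁻⁸×4.98×10⁻³×(27.7⁴ − 154.9⁴).
T⁴ − T₀⁴ = 5.88734×10⁵ − 5.75713×10⁸ = -5.75124×10⁸ K⁴, so P_net = -0.0575 W — negative, meaning a net gain of 0.0575 W.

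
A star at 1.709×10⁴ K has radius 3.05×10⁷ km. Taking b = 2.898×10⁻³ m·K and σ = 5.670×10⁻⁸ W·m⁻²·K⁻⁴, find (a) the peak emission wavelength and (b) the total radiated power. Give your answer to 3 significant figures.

λ_max ≈ 170 nm; P ≈ 5.65×10³¹ W

(a) λ_max = b/T = 2.898×10⁻³/1.709×10⁴ = 1.696×10⁻⁷ m = 170 nm.
Surface area A = 4πR² = 4π(3.05×10¹⁰ m)² = 1.16899×10²² m².
(b) P = σAT⁴ = 5.670×10⁻⁸×1.16899×10²²×(1.709×10⁴)⁴ = 5.65×10³¹ W.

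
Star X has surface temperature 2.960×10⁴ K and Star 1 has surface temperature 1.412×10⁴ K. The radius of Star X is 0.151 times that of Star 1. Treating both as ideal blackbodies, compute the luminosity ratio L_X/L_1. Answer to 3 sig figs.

L ∝ R²T⁴, so L_X/L_1 = (R_X/R_1)²(T_X/T_1)⁴ = (0.151)² × (2.960×10⁴/1.412×10⁴)⁴ = 0.022801 × 19.3120 = 0.440.

L_X/L_1 ≈ 0.440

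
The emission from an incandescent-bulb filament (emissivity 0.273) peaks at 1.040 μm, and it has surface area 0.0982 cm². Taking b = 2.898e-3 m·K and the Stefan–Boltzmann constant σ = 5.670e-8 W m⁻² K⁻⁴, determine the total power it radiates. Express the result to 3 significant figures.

P ≈ 9.16 W

Wien's law: T = b/λ_max = 2.898×10⁻³/1.040×10⁻⁶ = 2786.54 K.
Area A = 0.0982 cm² = 9.82×10⁻⁶ m².
Then P = εσAT⁴ = 0.273×5.670×10⁻⁸×9.82×10⁻⁶×(2786.54)⁴ = 9.16 W.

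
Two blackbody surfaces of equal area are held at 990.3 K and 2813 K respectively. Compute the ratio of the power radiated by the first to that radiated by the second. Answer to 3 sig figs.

With equal areas, P₁/P₂ = (T₁/T₂)⁴ = (990.3/2813)⁴ = 0.0154.

P₁/P₂ ≈ 0.0154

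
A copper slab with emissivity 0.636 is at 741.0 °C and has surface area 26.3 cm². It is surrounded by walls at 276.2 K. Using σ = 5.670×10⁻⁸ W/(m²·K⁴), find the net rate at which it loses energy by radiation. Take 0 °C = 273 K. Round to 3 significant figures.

Net loss ≈ 99.7 W

T = 741.0 °C + 273 = 1014.0 K.
Area A = 26.3 cm² = 2.63×10⁻³ m².
Net radiated power P_net = εσA(T⁴ − T₀⁴) = 0.636×5.670×10⁻⁸×2.63×10⁻³×(1014.0⁴ − 276.2⁴).
T⁴ − T₀⁴ = 1.05719×10¹² − 5.81962×10⁹ = 1.05137×10¹² K⁴, so P_net = 99.7 W.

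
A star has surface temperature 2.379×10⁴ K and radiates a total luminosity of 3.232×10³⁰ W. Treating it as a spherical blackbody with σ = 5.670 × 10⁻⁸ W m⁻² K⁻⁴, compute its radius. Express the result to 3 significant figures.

R ≈ 3.76×10⁹ m

L = 4πR²σT⁴ ⇒ R = √(L/(4πσT⁴)).
σT⁴ = 1.81619×10¹⁰ W/m², so R = √(3.232×10³⁰/(4π×1.81619×10¹⁰)) = 3.76×10⁹ m.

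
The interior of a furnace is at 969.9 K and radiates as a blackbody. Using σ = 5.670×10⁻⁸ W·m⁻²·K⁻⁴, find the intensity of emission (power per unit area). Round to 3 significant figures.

Stefan–Boltzmann: I = σT⁴ = 5.670×10⁻⁸ × (969.9)⁴ = 5.02×10⁴ W/m².

I ≈ 5.02×10⁴ W/m²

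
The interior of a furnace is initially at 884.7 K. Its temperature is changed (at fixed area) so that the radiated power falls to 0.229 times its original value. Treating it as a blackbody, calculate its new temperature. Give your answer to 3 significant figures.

T₂ ≈ 612 K

P ∝ T⁴, so T₂/T₁ = (P₂/P₁)^(1/4) = (0.229)^(1/4) = 0.691765.
T₂ = 884.7 × 0.691765 = 612 K.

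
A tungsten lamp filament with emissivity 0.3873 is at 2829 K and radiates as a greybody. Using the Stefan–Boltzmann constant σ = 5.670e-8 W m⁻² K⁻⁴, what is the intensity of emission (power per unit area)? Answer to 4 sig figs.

I ≈ 1.407×10⁶ W/m²

Stefan–Boltzmann: I = εσT⁴ = 0.3873 × 5.670×10⁻⁸ × (2829)⁴ = 1.407×10⁶ W/m².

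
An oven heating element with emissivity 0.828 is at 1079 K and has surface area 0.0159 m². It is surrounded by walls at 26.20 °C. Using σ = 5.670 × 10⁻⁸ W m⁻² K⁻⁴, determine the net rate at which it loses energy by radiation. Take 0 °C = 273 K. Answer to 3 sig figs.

Net loss ≈ 1.01×10³ W

Surroundings: T = 26.20 °C + 273 = 299.20 K.
Area A = 0.0159 m².
Net radiated power P_net = εσA(T⁴ − T₀⁴) = 0.828×5.670×10⁻⁸×0.0159×(1079⁴ − 299.20⁴).
T⁴ − T₀⁴ = 1.35546×10¹² − 8.01394×10⁹ = 1.34745×10¹² K⁴, so P_net = 1.01×10³ W.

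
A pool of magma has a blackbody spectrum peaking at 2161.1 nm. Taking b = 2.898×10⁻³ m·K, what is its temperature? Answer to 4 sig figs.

Wien's law gives T = b/λ_max = (2.898×10⁻³ m·K)/(2.1611×10⁻⁶ m) = 1341 K.

T ≈ 1341 K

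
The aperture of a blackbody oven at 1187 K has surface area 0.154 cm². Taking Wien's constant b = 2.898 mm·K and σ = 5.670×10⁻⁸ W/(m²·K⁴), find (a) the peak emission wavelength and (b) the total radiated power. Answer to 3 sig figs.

λ_max ≈ 2.44 μm; P ≈ 1.73 W

(a) λ_max = b/T = 2.898×10⁻³/1187 = 2.441×10⁻⁶ m = 2.44 μm.
Area A = 0.154 cm² = 1.54×10⁻⁵ m².
(b) P = σAT⁴ = 5.670×10⁻⁸×1.54×10⁻⁵×(1187)⁴ = 1.73 W.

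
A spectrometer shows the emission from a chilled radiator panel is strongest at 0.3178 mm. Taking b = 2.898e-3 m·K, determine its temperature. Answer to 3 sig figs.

Wien's law gives T = b/λ_max = (2.898×10⁻³ m·K)/(3.178×10⁻⁴ m) = 9.12 K.

T ≈ 9.12 K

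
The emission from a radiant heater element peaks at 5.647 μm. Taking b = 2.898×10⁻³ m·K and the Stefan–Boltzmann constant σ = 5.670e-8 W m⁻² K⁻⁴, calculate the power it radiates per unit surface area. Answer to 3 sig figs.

Wien's law: T = b/λ_max = 2.898×10⁻³/5.647×10⁻⁶ = 513.193 K.
Then I = σT⁴ = 5.670×10⁻⁸×(513.193)⁴ = 3.93×10³ W/m².

I ≈ 3.93×10³ W/m²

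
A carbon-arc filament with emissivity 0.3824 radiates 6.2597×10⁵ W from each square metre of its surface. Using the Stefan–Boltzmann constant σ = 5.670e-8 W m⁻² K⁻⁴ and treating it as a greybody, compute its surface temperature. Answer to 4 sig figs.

I = εσT⁴, so T = (I/εσ)^(1/4) = (6.2597×10⁵/(0.3824×5.670×10⁻⁸))^(1/4) = 2318 K.

T ≈ 2318 K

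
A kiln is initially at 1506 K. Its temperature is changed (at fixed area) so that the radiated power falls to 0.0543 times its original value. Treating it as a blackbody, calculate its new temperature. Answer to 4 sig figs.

P ∝ T⁴, so T₂/T₁ = (P₂/P₁)^(1/4) = (0.0543)^(1/4) = 0.482725.
T₂ = 1506 × 0.482725 = 727.0 K.

T₂ ≈ 727.0 K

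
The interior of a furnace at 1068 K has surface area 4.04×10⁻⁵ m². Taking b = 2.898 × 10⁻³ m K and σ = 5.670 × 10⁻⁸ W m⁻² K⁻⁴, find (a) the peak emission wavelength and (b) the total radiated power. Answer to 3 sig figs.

(a) λ_max = b/T = 2.898×10⁻³/1068 = 2.713×10⁻⁶ m = 2.71×10³ nm.
Area A = 4.04×10⁻⁵ m².
(b) P = σAT⁴ = 5.670×10⁻⁸×4.04×10⁻⁵×(1068)⁴ = 2.98 W.

λ_max ≈ 2.71×10³ nm; P ≈ 2.98 W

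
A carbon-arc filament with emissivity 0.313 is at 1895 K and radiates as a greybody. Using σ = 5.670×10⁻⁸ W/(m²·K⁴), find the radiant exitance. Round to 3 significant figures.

I ≈ 2.29×10⁵ W/m²

Stefan–Boltzmann: I = εσT⁴ = 0.313 × 5.670×10⁻⁸ × (1895)⁴ = 2.29×10⁵ W/m².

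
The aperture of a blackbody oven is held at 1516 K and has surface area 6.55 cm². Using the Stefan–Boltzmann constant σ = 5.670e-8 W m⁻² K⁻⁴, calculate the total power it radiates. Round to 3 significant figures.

P ≈ 196 W

Area A = 6.55 cm² = 6.55×10⁻⁴ m².
P = σAT⁴ = 5.670×10⁻⁸ × 6.55×10⁻⁴ × (1516)⁴ = 196 W.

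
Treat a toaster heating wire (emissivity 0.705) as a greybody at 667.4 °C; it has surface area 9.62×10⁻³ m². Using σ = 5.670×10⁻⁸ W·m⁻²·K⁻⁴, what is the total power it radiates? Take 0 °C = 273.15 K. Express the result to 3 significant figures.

P ≈ 301 W

T = 667.4 °C + 273.15 = 940.55 K.
Area A = 9.62×10⁻³ m².
P = εσAT⁴ = 0.705 × 5.670×10⁻⁸ × 9.62×10⁻³ × (940.55)⁴ = 301 W.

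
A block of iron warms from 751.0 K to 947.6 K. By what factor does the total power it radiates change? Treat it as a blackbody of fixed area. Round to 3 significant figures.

P₂/P₁ ≈ 2.53

P ∝ T⁴, so P₂/P₁ = (T₂/T₁)⁴ = (947.6/751.0)⁴ = (1.26178)⁴ = 2.53.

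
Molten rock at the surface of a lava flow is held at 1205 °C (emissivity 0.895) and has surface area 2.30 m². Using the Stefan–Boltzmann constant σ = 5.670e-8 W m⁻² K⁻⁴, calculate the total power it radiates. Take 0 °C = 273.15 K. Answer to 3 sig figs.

T = 1205 °C + 273.15 = 1478.15 K.
Area A = 2.30 m².
P = εσAT⁴ = 0.895 × 5.670×10⁻⁸ × 2.30 × (1478.15)⁴ = 5.57×10⁵ W.

P ≈ 5.57×10⁵ W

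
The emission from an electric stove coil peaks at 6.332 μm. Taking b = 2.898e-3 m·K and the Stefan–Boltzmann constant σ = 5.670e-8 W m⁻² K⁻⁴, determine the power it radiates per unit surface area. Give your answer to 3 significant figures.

I ≈ 2.49×10³ W/m²

Wien's law: T = b/λ_max = 2.898×10⁻³/6.332×10⁻⁶ = 457.675 K.
Then I = σT⁴ = 5.670×10⁻⁸×(457.675)⁴ = 2.49×10³ W/m².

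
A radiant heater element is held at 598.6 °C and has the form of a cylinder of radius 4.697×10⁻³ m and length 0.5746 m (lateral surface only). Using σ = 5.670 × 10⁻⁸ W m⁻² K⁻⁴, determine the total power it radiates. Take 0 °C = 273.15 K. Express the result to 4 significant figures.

P ≈ 555.3 W

T = 598.6 °C + 273.15 = 871.75 K.
Lateral area A = 2πrL = 2π×4.697×10⁻³×0.5746 = 0.0169577 m².
P = σAT⁴ = 5.670×10⁻⁸ × 0.0169577 × (871.75)⁴ = 555.3 W.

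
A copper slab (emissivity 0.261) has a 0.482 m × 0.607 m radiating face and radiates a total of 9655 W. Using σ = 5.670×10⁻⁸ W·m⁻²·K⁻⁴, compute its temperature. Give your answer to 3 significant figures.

Area A = 0.482 × 0.607 = 0.292574 m².
P = εσAT⁴ ⇒ T = (P/(εσA))^(1/4) = (9655/(0.261×5.670×10⁻⁸×0.292574))^(1/4) = 1.22×10³ K.

T ≈ 1.22×10³ K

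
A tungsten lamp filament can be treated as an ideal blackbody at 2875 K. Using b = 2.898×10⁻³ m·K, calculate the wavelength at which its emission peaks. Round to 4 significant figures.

λ_max ≈ 1.008 μm

Wien's displacement law: λ_max = b/T = (2.898×10⁻³ m·K)/(2875 K) = 1.0080×10⁻⁶ m.
That is 1.008 μm, in the infrared range.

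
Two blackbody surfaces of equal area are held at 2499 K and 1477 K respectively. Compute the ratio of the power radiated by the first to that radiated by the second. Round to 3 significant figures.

P₁/P₂ ≈ 8.19

With equal areas, P₁/P₂ = (T₁/T₂)⁴ = (2499/1477)⁴ = 8.19.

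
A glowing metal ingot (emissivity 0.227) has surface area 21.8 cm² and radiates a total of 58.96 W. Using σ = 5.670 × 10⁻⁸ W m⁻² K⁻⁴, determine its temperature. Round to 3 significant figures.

T ≈ 1.20×10³ K

Area A = 21.8 cm² = 2.18×10⁻³ m².
P = εσAT⁴ ⇒ T = (P/(εσA))^(1/4) = (58.96/(0.227×5.670×10⁻⁸×2.18×10⁻³))^(1/4) = 1.20×10³ K.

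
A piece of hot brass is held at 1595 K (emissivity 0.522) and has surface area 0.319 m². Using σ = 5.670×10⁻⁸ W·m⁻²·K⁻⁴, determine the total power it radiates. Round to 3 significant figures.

Area A = 0.319 m².
P = εσAT⁴ = 0.522 × 5.670×10⁻⁸ × 0.319 × (1595)⁴ = 6.11×10⁴ W.

P ≈ 6.11×10⁴ W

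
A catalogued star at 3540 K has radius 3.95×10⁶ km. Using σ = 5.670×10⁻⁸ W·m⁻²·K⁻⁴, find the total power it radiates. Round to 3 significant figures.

P ≈ 1.75×10²⁷ W

Surface area A = 4πR² = 4π(3.95×10⁹ m)² = 1.96067×10²⁰ m².
P = σAT⁴ = 5.670×10⁻⁸ × 1.96067×10²⁰ × (3540)⁴ = 1.75×10²⁷ W.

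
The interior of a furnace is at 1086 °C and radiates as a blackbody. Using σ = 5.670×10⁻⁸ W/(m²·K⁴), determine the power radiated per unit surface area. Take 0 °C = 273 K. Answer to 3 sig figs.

T = 1086 °C + 273 = 1359 K.
Stefan–Boltzmann: I = σT⁴ = 5.670×10⁻⁸ × (1359)⁴ = 1.93×10⁵ W/m².

I ≈ 1.93×10⁵ W/m²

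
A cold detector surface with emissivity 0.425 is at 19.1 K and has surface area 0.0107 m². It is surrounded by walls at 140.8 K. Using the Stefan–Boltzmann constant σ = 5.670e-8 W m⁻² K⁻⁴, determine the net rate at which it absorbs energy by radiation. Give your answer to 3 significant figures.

Area A = 0.0107 m².
Net radiated power P_net = εσA(T⁴ − T₀⁴) = 0.425×5.670×10⁻⁸×0.0107×(19.1⁴ − 140.8⁴).
T⁴ − T₀⁴ = 1.33086×10⁵ − 3.93016×10⁸ = -3.92883×10⁸ K⁴, so P_net = -0.101 W — negative, meaning a net gain of 0.101 W.

Net gain ≈ 0.101 W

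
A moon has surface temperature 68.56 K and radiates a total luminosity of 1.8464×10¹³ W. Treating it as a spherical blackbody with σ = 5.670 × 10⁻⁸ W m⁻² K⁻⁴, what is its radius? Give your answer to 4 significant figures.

L = 4πR²σT⁴ ⇒ R = √(L/(4πσT⁴)).
σT⁴ = 1.25276 W/m², so R = √(1.8464×10¹³/(4π×1.25276)) = 1.083×10⁶ m.

R ≈ 1.083×10⁶ m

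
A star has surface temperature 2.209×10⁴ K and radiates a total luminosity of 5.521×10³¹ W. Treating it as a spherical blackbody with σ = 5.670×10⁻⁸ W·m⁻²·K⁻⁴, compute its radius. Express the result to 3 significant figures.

L = 4πR²σT⁴ ⇒ R = √(L/(4πσT⁴)).
σT⁴ = 1.35010×10¹⁰ W/m², so R = √(5.521×10³¹/(4π×1.35010×10¹⁰)) = 1.80×10¹⁰ m.

R ≈ 1.80×10¹⁰ m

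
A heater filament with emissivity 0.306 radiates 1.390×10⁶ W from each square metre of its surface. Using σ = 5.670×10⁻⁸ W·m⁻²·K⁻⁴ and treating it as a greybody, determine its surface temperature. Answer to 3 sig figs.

I = εσT⁴, so T = (I/εσ)^(1/4) = (1.390×10⁶/(0.306×5.670×10⁻⁸))^(1/4) = 2.99×10³ K.

T ≈ 2.99×10³ K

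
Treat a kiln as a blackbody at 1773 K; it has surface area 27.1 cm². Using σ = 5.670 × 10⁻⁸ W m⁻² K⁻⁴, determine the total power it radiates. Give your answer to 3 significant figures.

Area A = 27.1 cm² = 2.71×10⁻³ m².
P = σAT⁴ = 5.670×10⁻⁸ × 2.71×10⁻³ × (1773)⁴ = 1.52×10³ W.

P ≈ 1.52×10³ W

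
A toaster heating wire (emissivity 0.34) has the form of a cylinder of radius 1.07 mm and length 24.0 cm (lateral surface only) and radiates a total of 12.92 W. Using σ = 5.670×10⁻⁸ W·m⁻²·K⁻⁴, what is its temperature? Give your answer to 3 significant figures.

T ≈ 803 K

Lateral area A = 2πrL = 2π×1.07×10⁻³×0.240 = 1.61352×10⁻³ m².
P = εσAT⁴ ⇒ T = (P/(εσA))^(1/4) = (12.92/(0.34×5.670×10⁻⁸×1.61352×10⁻³))^(1/4) = 803 K.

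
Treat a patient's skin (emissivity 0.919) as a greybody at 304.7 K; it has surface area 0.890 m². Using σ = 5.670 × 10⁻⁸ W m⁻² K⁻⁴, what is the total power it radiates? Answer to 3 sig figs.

Area A = 0.890 m².
P = εσAT⁴ = 0.919 × 5.670×10⁻⁸ × 0.890 × (304.7)⁴ = 400 W.

P ≈ 400 W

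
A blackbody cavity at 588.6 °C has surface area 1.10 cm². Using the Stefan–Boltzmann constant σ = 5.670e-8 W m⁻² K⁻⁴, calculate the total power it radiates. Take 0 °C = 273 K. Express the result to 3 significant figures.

T = 588.6 °C + 273 = 861.6 K.
Area A = 1.10 cm² = 1.10×10⁻⁴ m².
P = σAT⁴ = 5.670×10⁻⁸ × 1.10×10⁻⁴ × (861.6)⁴ = 3.44 W.

P ≈ 3.44 W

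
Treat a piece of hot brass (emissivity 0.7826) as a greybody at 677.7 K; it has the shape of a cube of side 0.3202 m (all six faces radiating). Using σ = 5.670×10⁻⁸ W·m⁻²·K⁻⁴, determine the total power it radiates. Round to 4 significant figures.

P ≈ 5758 W

Area A = 6s² = 6×(0.3202 m)² = 0.615168 m².
P = εσAT⁴ = 0.7826 × 5.670×10⁻⁸ × 0.615168 × (677.7)⁴ = 5758 W.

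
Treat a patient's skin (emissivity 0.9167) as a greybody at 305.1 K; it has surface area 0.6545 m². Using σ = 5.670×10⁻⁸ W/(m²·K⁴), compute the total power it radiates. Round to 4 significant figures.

Area A = 0.6545 m².
P = εσAT⁴ = 0.9167 × 5.670×10⁻⁸ × 0.6545 × (305.1)⁴ = 294.8 W.

P ≈ 294.8 W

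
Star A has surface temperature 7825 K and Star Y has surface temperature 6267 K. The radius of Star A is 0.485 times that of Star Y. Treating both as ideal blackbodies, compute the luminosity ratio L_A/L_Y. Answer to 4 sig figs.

L_A/L_Y ≈ 0.5717

L ∝ R²T⁴, so L_A/L_Y = (R_A/R_Y)²(T_A/T_Y)⁴ = (0.485)² × (7825/6267)⁴ = 0.235225 × 2.43052 = 0.5717.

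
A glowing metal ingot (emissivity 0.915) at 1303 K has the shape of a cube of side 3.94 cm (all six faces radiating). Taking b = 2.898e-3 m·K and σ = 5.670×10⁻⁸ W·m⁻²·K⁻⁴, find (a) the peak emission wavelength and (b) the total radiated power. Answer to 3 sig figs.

(a) λ_max = b/T = 2.898×10⁻³/1303 = 2.224×10⁻⁶ m = 2.22×10³ nm.
Area A = 6s² = 6×(0.0394 m)² = 9.31416×10⁻³ m².
(b) P = εσAT⁴ = 0.915×5.670×10⁻⁸×9.31416×10⁻³×(1303)⁴ = 1.39×10³ W.

λ_max ≈ 2.22×10³ nm; P ≈ 1.39×10³ W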